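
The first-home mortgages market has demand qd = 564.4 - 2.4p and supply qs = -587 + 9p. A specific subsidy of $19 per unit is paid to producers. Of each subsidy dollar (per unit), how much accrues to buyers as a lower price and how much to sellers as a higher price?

Pre-subsidy: 564.4 - 2.4p = -587 + 9p gives p* = 101, q* = 322.
With the subsidy, sellers receive ps = pb + 19 for each unit, where pb is the price buyers pay.
Supply in terms of pb becomes qs = -587 + 9(pb + 19) = -416 + 9pb. Setting this equal to demand: 564.4 - 2.4pb = -416 + 9pb, so pb = 86.
Sellers receive ps = 86 + 19 = 105; q' = 564.4 − 2.4·86 = 358.
Buyers' price falls by p* − pb = 101 − 86 = 15; sellers' price rises by ps − p* = 105 − 101 = 4.

Buyers gain $15 per unit; sellers gain $4 per unit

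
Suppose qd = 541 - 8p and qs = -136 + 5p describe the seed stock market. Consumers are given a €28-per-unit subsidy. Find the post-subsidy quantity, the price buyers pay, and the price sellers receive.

q' = 2737/13; buyers pay 537/13; sellers receive 901/13

Pre-subsidy: 541 - 8p = -136 + 5p gives p* = 677/13, q* = 1617/13.
With the rebate, buyers effectively pay pb = ps − 28, where ps is the price sellers receive.
Demand in terms of ps becomes qd = 541 − 8(ps − 28) = 765 - 8ps. Setting this equal to supply: 765 - 8ps = -136 + 5ps, so ps = 901/13.
Buyers pay pb = 901/13 − 28 = 537/13; q' = -136 + 5·(901/13) = 2737/13.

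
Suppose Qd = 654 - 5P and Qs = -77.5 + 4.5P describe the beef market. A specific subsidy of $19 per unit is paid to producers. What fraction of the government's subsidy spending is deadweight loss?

Pre-subsidy: 654 - 5P = -77.5 + 4.5P gives P* = 77, Q* = 269.
With the subsidy, sellers receive Ps = Pb + 19 for each unit, where Pb is the price buyers pay.
Supply in terms of Pb becomes Qs = -77.5 + 4.5(Pb + 19) = 8 + 4.5Pb. Setting this equal to demand: 654 - 5Pb = 8 + 4.5Pb, so Pb = 68.
Sellers receive Ps = 68 + 19 = 87; Q' = 654 − 5·68 = 314.
ΔCS = ½(269 + 314)(77 − 68) = 2623.5; ΔPS = ½(269 + 314)(87 − 77) = 2915.
Government spending = 19 × 314 = 5966.
DWL = ½ × 19 × (314 − 269) = 427.5; fraction = 427.5 / 5966 = 45/628.

DWL / government spending = 45/628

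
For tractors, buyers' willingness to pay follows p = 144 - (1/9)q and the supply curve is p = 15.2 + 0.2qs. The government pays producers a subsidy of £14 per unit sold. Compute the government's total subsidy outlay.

Government cost = £6426

Pre-subsidy: 144 - (1/9)q = 15.2 + 0.2q gives q* = 414 and p* = 98.
With the subsidy, sellers receive ps = pb + 14 for each unit, where pb is the price buyers pay.
On the curves, pb = 144 - (1/9)q and ps = 15.2 + 0.2q; the wedge ps − pb = 14 gives 15.2 + 0.2q − (144 - (1/9)q) = 14, so q' = 459.
Then pb = 144 − (1/9)·459 = 93 and ps = 15.2 + 0.2·459 = 107.
Government outlay = subsidy × quantity = 14 × 459 = 6426.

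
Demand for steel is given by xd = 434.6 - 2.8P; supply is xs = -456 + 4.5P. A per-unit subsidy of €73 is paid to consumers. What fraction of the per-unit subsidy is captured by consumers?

Pre-subsidy: 434.6 - 2.8P = -456 + 4.5P gives P* = 122, x* = 93.
With the rebate, buyers effectively pay Pb = Ps − 73, where Ps is the price sellers receive.
Demand in terms of Ps becomes xd = 434.6 − 2.8(Ps − 73) = 639 - 2.8Ps. Setting this equal to supply: 639 - 2.8Ps = -456 + 4.5Ps, so Ps = 150.
Buyers pay Pb = 150 − 73 = 77; x' = -456 + 4.5·150 = 219.
Buyers' price falls by P* − Pb = 122 − 77 = 45; sellers' price rises by Ps − P* = 150 − 122 = 28.
So consumers capture 45/73 = 45/73 of each unit of subsidy.

Consumer share = 45/73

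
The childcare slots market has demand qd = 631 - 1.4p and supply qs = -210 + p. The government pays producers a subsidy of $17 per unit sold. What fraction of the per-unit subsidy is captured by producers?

Pre-subsidy: 631 - 1.4p = -210 + p gives p* = 4205/12, q* = 1685/12.
With the subsidy, sellers receive ps = pb + 17 for each unit, where pb is the price buyers pay.
Supply in terms of pb becomes qs = -210 + 1(pb + 17) = -193 + pb. Setting this equal to demand: 631 - 1.4pb = -193 + pb, so pb = 1030/3.
Sellers receive ps = 1030/3 + 17 = 1081/3; q' = 631 − 1.4·(1030/3) = 451/3.
Buyers' price falls by p* − pb = 4205/12 − 1030/3 = 85/12; sellers' price rises by ps − p* = 1081/3 − 4205/12 = 119/12.
So producers capture (119/12)/17 = 7/12 of each unit of subsidy.

Producer share = 7/12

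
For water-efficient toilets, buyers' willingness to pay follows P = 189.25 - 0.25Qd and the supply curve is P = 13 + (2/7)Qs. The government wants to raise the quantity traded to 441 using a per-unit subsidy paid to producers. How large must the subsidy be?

Required subsidy s = 60 per unit

At Q = 441, from the demand curve buyers pay Pb = 189.25 − 0.25·441 = 79; from the supply curve sellers need Ps = 13 + (2/7)·441 = 139.
The subsidy must fill the gap: s = Ps − Pb = 139 − 79 = 60.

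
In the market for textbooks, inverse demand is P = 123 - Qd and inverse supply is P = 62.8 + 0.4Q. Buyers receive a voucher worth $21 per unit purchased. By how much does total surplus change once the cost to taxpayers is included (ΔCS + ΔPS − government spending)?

Net change in total surplus = -$157.5

Pre-subsidy: 123 - Q = 62.8 + 0.4Q gives Q* = 43 and P* = 80.
With the rebate, buyers effectively pay Pb = Ps − 21, where Ps is the price sellers receive.
On the curves, Pb = 123 - Q and Ps = 62.8 + 0.4Q; the wedge Ps − Pb = 21 gives 62.8 + 0.4Q − (123 - Q) = 21, so Q' = 58.
Then Pb = 123 − 1·58 = 65 and Ps = 62.8 + 0.4·58 = 86.
ΔCS = ½(43 + 58)(80 − 65) = 757.5; ΔPS = ½(43 + 58)(86 − 80) = 303.
Government spending = 21 × 58 = 1218.
Net change = 757.5 + 303 − 1218 = -157.5. The loss equals the DWL triangle ½·21·15.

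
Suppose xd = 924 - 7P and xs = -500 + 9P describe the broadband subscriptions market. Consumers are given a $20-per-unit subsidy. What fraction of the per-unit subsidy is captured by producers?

Pre-subsidy: 924 - 7P = -500 + 9P gives P* = 89, x* = 301.
With the rebate, buyers effectively pay Pb = Ps − 20, where Ps is the price sellers receive.
Demand in terms of Ps becomes xd = 924 − 7(Ps − 20) = 1064 - 7Ps. Setting this equal to supply: 1064 - 7Ps = -500 + 9Ps, so Ps = 97.75.
Buyers pay Pb = 97.75 − 20 = 77.75; x' = -500 + 9·97.75 = 379.75.
Buyers' price falls by P* − Pb = 89 − 77.75 = 11.25; sellers' price rises by Ps − P* = 97.75 − 89 = 8.75.
So producers capture 8.75/20 = 0.4375 of each unit of subsidy.

Producer share = 0.4375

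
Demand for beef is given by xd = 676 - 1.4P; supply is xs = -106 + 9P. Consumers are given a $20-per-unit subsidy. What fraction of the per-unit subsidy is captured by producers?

Pre-subsidy: 676 - 1.4P = -106 + 9P gives P* = 1955/26, x* = 14839/26.
With the rebate, buyers effectively pay Pb = Ps − 20, where Ps is the price sellers receive.
Demand in terms of Ps becomes xd = 676 − 1.4(Ps − 20) = 704 - 1.4Ps. Setting this equal to supply: 704 - 1.4Ps = -106 + 9Ps, so Ps = 2025/26.
Buyers pay Pb = 2025/26 − 20 = 1505/26; x' = -106 + 9·(2025/26) = 15469/26.
Buyers' price falls by P* − Pb = 1955/26 − 1505/26 = 225/13; sellers' price rises by Ps − P* = 2025/26 − 1955/26 = 35/13.
So producers capture (35/13)/20 = 7/52 of each unit of subsidy.

Producer share = 7/52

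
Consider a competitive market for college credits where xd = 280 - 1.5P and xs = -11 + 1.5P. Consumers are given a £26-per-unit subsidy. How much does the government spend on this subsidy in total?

Government cost = £4004

Pre-subsidy: 280 - 1.5P = -11 + 1.5P gives P* = 97, x* = 134.5.
With the rebate, buyers effectively pay Pb = Ps − 26, where Ps is the price sellers receive.
Demand in terms of Ps becomes xd = 280 − 1.5(Ps − 26) = 319 - 1.5Ps. Setting this equal to supply: 319 - 1.5Ps = -11 + 1.5Ps, so Ps = 110.
Buyers pay Pb = 110 − 26 = 84; x' = -11 + 1.5·110 = 154.
Government outlay = subsidy × quantity = 26 × 154 = 4004.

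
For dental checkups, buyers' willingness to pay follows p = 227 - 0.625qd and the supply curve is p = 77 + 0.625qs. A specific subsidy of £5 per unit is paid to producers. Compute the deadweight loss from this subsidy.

Pre-subsidy: 227 - 0.625q = 77 + 0.625q gives q* = 120 and p* = 152.
With the subsidy, sellers receive ps = pb + 5 for each unit, where pb is the price buyers pay.
On the curves, pb = 227 - 0.625q and ps = 77 + 0.625q; the wedge ps − pb = 5 gives 77 + 0.625q − (227 - 0.625q) = 5, so q' = 124.
Then pb = 227 − 0.625·124 = 149.5 and ps = 77 + 0.625·124 = 154.5.
The subsidy expands output by 124 − 120 = 4 past the efficient level; on those units the gap between marginal cost and willingness to pay runs from 0 up to 5.
DWL = ½ × 5 × 4 = 10.

Deadweight loss = £10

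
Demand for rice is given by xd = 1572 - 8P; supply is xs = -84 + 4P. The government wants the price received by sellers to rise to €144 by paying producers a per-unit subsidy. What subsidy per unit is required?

At a seller price of 144, quantity supplied is -84 + 4·144 = 492.
Buyers absorb 492 only when they pay Pb with 1572 − 8·Pb = 492, i.e. Pb = 135.
s = Ps − Pb = 144 − 135 = 9.

Required subsidy s = €9 per unit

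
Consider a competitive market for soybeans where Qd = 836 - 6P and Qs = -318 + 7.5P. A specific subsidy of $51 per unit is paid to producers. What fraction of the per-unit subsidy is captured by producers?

Producer share = 4/9

Pre-subsidy: 836 - 6P = -318 + 7.5P gives P* = 2308/27, Q* = 2908/9.
With the subsidy, sellers receive Ps = Pb + 51 for each unit, where Pb is the price buyers pay.
Supply in terms of Pb becomes Qs = -318 + 7.5(Pb + 51) = 64.5 + 7.5Pb. Setting this equal to demand: 836 - 6Pb = 64.5 + 7.5Pb, so Pb = 1543/27.
Sellers receive Ps = 1543/27 + 51 = 2920/27; Q' = 836 − 6·(1543/27) = 4438/9.
Buyers' price falls by P* − Pb = 2308/27 − 1543/27 = 85/3; sellers' price rises by Ps − P* = 2920/27 − 2308/27 = 68/3.
So producers capture (68/3)/51 = 4/9 of each unit of subsidy.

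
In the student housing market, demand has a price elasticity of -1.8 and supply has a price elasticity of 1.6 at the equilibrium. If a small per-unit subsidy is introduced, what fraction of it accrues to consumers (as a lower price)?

For a small subsidy around the equilibrium, the benefit split depends on the relative slopes, which at a point are proportional to the elasticities.
Buyer share = εs/(εs + |εd|) = 1.6/(1.6 + 1.8) = 8/17; seller share = |εd|/(εs + |εd|) = 9/17.

Consumer share = 8/17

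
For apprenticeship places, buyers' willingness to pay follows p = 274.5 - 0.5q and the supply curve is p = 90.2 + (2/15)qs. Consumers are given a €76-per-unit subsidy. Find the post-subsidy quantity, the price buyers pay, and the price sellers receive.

q' = 411; buyers pay €69; sellers receive €145

Pre-subsidy: 274.5 - 0.5q = 90.2 + (2/15)q gives q* = 291 and p* = 129.
With the rebate, buyers effectively pay pb = ps − 76, where ps is the price sellers receive.
On the curves, pb = 274.5 - 0.5q and ps = 90.2 + (2/15)q; the wedge ps − pb = 76 gives 90.2 + (2/15)q − (274.5 - 0.5q) = 76, so q' = 411.
Then pb = 274.5 − 0.5·411 = 69 and ps = 90.2 + (2/15)·411 = 145.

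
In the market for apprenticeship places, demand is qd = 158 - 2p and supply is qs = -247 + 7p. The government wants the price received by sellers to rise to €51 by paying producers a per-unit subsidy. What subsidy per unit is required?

Required subsidy s = €27 per unit

At a seller price of 51, quantity supplied is -247 + 7·51 = 110.
Buyers absorb 110 only when they pay pb with 158 − 2·pb = 110, i.e. pb = 24.
s = ps − pb = 51 − 24 = 27.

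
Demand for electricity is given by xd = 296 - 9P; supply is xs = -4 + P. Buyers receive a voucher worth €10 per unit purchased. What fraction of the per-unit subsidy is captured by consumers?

Pre-subsidy: 296 - 9P = -4 + P gives P* = 30, x* = 26.
With the rebate, buyers effectively pay Pb = Ps − 10, where Ps is the price sellers receive.
Demand in terms of Ps becomes xd = 296 − 9(Ps − 10) = 386 - 9Ps. Setting this equal to supply: 386 - 9Ps = -4 + Ps, so Ps = 39.
Buyers pay Pb = 39 − 10 = 29; x' = -4 + 1·39 = 35.
Buyers' price falls by P* − Pb = 30 − 29 = 1; sellers' price rises by Ps − P* = 39 − 30 = 9.
So consumers capture 1/10 = 0.1 of each unit of subsidy.

Consumer share = 0.1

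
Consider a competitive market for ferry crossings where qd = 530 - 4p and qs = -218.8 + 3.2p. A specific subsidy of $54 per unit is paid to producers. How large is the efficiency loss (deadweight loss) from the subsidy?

Deadweight loss = $2592

Pre-subsidy: 530 - 4p = -218.8 + 3.2p gives p* = 104, q* = 114.
With the subsidy, sellers receive ps = pb + 54 for each unit, where pb is the price buyers pay.
Supply in terms of pb becomes qs = -218.8 + 3.2(pb + 54) = -46 + 3.2pb. Setting this equal to demand: 530 - 4pb = -46 + 3.2pb, so pb = 80.
Sellers receive ps = 80 + 54 = 134; q' = 530 − 4·80 = 210.
The subsidy expands output by 210 − 114 = 96 past the efficient level; on those units the gap between marginal cost and willingness to pay runs from 0 up to 54.
DWL = ½ × 54 × 96 = 2592.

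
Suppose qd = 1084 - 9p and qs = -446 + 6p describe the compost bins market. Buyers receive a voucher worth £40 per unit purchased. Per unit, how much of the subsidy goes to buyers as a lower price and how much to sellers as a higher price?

Pre-subsidy: 1084 - 9p = -446 + 6p gives p* = 102, q* = 166.
With the rebate, buyers effectively pay pb = ps − 40, where ps is the price sellers receive.
Demand in terms of ps becomes qd = 1084 − 9(ps − 40) = 1444 - 9ps. Setting this equal to supply: 1444 - 9ps = -446 + 6ps, so ps = 126.
Buyers pay pb = 126 − 40 = 86; q' = -446 + 6·126 = 310.
Buyers' price falls by p* − pb = 102 − 86 = 16; sellers' price rises by ps − p* = 126 − 102 = 24.

Buyers gain £16 per unit; sellers gain £24 per unit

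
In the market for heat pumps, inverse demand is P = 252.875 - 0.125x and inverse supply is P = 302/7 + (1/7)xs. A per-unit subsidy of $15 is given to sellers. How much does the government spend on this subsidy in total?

Pre-subsidy: 252.875 - 0.125x = 302/7 + (1/7)x gives x* = 783 and P* = 155.
With the subsidy, sellers receive Ps = Pb + 15 for each unit, where Pb is the price buyers pay.
On the curves, Pb = 252.875 - 0.125x and Ps = 302/7 + (1/7)x; the wedge Ps − Pb = 15 gives 302/7 + (1/7)x − (252.875 - 0.125x) = 15, so x' = 839.
Then Pb = 252.875 − 0.125·839 = 148 and Ps = 302/7 + (1/7)·839 = 163.
Government outlay = subsidy × quantity = 15 × 839 = 12585.

Government cost = $12585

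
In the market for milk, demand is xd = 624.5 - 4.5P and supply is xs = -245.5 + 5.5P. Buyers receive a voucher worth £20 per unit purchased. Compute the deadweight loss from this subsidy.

Pre-subsidy: 624.5 - 4.5P = -245.5 + 5.5P gives P* = 87, x* = 233.
With the rebate, buyers effectively pay Pb = Ps − 20, where Ps is the price sellers receive.
Demand in terms of Ps becomes xd = 624.5 − 4.5(Ps − 20) = 714.5 - 4.5Ps. Setting this equal to supply: 714.5 - 4.5Ps = -245.5 + 5.5Ps, so Ps = 96.
Buyers pay Pb = 96 − 20 = 76; x' = -245.5 + 5.5·96 = 282.5.
The subsidy expands output by 282.5 − 233 = 49.5 past the efficient level; on those units the gap between marginal cost and willingness to pay runs from 0 up to 20.
DWL = ½ × 20 × 49.5 = 495.

Deadweight loss = £495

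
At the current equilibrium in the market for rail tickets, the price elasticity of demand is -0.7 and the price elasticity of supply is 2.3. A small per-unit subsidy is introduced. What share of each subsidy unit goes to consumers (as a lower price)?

For a small subsidy around the equilibrium, the benefit split depends on the relative slopes, which at a point are proportional to the elasticities.
Buyer share = εs/(εs + |εd|) = 2.3/(2.3 + 0.7) = 23/30; seller share = |εd|/(εs + |εd|) = 7/30.

Consumer share = 23/30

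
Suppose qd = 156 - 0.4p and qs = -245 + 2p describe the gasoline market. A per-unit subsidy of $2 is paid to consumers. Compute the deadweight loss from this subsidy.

Deadweight loss = 2/3

Pre-subsidy: 156 - 0.4p = -245 + 2p gives p* = 2005/12, q* = 535/6.
With the rebate, buyers effectively pay pb = ps − 2, where ps is the price sellers receive.
Demand in terms of ps becomes qd = 156 − 0.4(ps − 2) = 156.8 - 0.4ps. Setting this equal to supply: 156.8 - 0.4ps = -245 + 2ps, so ps = 2009/12.
Buyers pay pb = 2009/12 − 2 = 1985/12; q' = -245 + 2·(2009/12) = 539/6.
The subsidy expands output by 539/6 − 535/6 = 2/3 past the efficient level; on those units the gap between marginal cost and willingness to pay runs from 0 up to 2.
DWL = ½ × 2 × 2/3 = 2/3.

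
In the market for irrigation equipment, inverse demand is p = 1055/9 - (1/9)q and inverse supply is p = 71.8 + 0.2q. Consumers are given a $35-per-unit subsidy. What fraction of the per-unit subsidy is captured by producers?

Pre-subsidy: 1055/9 - (1/9)q = 71.8 + 0.2q gives q* = 146 and p* = 101.
With the rebate, buyers effectively pay pb = ps − 35, where ps is the price sellers receive.
On the curves, pb = 1055/9 - (1/9)q and ps = 71.8 + 0.2q; the wedge ps − pb = 35 gives 71.8 + 0.2q − (1055/9 - (1/9)q) = 35, so q' = 258.5.
Then pb = 1055/9 − (1/9)·258.5 = 88.5 and ps = 71.8 + 0.2·258.5 = 123.5.
Buyers' price falls by p* − pb = 101 − 88.5 = 12.5; sellers' price rises by ps − p* = 123.5 − 101 = 22.5.
So producers capture 22.5/35 = 9/14 of each unit of subsidy.

Producer share = 9/14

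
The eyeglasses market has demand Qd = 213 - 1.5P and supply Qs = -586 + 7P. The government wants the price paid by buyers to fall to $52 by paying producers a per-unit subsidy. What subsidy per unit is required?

At a buyer price of 52, quantity demanded is 213 − 1.5·52 = 135.
Sellers supply 135 only when they receive Ps with -586 + 7·Ps = 135, i.e. Ps = 103.
s = Ps − Pb = 103 − 52 = 51.

Required subsidy s = $51 per unit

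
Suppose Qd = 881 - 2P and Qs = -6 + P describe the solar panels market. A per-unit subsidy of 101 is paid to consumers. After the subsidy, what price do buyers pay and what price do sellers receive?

Pre-subsidy: 881 - 2P = -6 + P gives P* = 887/3, Q* = 869/3.
With the rebate, buyers effectively pay Pb = Ps − 101, where Ps is the price sellers receive.
Demand in terms of Ps becomes Qd = 881 − 2(Ps − 101) = 1083 - 2Ps. Setting this equal to supply: 1083 - 2Ps = -6 + Ps, so Ps = 363.
Buyers pay Pb = 363 − 101 = 262; Q' = -6 + 1·363 = 357.

Buyers pay 262; sellers receive 363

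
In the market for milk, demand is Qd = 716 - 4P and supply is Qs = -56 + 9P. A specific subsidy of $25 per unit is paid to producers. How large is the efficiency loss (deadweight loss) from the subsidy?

Deadweight loss = 11250/13

Pre-subsidy: 716 - 4P = -56 + 9P gives P* = 772/13, Q* = 6220/13.
With the subsidy, sellers receive Ps = Pb + 25 for each unit, where Pb is the price buyers pay.
Supply in terms of Pb becomes Qs = -56 + 9(Pb + 25) = 169 + 9Pb. Setting this equal to demand: 716 - 4Pb = 169 + 9Pb, so Pb = 547/13.
Sellers receive Ps = 547/13 + 25 = 872/13; Q' = 716 − 4·(547/13) = 7120/13.
The subsidy expands output by 7120/13 − 6220/13 = 900/13 past the efficient level; on those units the gap between marginal cost and willingness to pay runs from 0 up to 25.
DWL = ½ × 25 × 900/13 = 11250/13.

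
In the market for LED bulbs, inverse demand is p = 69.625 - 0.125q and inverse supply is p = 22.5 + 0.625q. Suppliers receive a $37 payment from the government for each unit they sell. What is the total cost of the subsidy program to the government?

Government cost = 24901/6

Pre-subsidy: 69.625 - 0.125q = 22.5 + 0.625q gives q* = 377/6 and p* = 2965/48.
With the subsidy, sellers receive ps = pb + 37 for each unit, where pb is the price buyers pay.
On the curves, pb = 69.625 - 0.125q and ps = 22.5 + 0.625q; the wedge ps − pb = 37 gives 22.5 + 0.625q − (69.625 - 0.125q) = 37, so q' = 673/6.
Then pb = 69.625 − 0.125·(673/6) = 2669/48 and ps = 22.5 + 0.625·(673/6) = 4445/48.
Government outlay = subsidy × quantity = 37 × 673/6 = 24901/6.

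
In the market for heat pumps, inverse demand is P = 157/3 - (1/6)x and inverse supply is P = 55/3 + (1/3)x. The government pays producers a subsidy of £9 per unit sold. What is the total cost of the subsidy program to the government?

Government cost = £774

Pre-subsidy: 157/3 - (1/6)x = 55/3 + (1/3)x gives x* = 68 and P* = 41.
With the subsidy, sellers receive Ps = Pb + 9 for each unit, where Pb is the price buyers pay.
On the curves, Pb = 157/3 - (1/6)x and Ps = 55/3 + (1/3)x; the wedge Ps − Pb = 9 gives 55/3 + (1/3)x − (157/3 - (1/6)x) = 9, so x' = 86.
Then Pb = 157/3 − (1/6)·86 = 38 and Ps = 55/3 + (1/3)·86 = 47.
Government outlay = subsidy × quantity = 9 × 86 = 774.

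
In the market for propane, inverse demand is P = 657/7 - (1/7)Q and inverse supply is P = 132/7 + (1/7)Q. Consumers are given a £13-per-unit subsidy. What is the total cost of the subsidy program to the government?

Government cost = £4004

Pre-subsidy: 657/7 - (1/7)Q = 132/7 + (1/7)Q gives Q* = 262.5 and P* = 789/14.
With the rebate, buyers effectively pay Pb = Ps − 13, where Ps is the price sellers receive.
On the curves, Pb = 657/7 - (1/7)Q and Ps = 132/7 + (1/7)Q; the wedge Ps − Pb = 13 gives 132/7 + (1/7)Q − (657/7 - (1/7)Q) = 13, so Q' = 308.
Then Pb = 657/7 − (1/7)·308 = 349/7 and Ps = 132/7 + (1/7)·308 = 440/7.
Government outlay = subsidy × quantity = 13 × 308 = 4004.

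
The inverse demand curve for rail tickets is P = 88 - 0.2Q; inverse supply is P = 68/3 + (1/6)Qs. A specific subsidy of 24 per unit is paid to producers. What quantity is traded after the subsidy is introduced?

Pre-subsidy: 88 - 0.2Q = 68/3 + (1/6)Q gives Q* = 1960/11 and P* = 576/11.
With the subsidy, sellers receive Ps = Pb + 24 for each unit, where Pb is the price buyers pay.
On the curves, Pb = 88 - 0.2Q and Ps = 68/3 + (1/6)Q; the wedge Ps − Pb = 24 gives 68/3 + (1/6)Q − (88 - 0.2Q) = 24, so Q' = 2680/11.
Then Pb = 88 − 0.2·(2680/11) = 432/11 and Ps = 68/3 + (1/6)·(2680/11) = 696/11.

Q' = 2680/11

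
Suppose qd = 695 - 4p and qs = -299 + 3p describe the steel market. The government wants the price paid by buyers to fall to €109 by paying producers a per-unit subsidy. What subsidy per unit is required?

At a buyer price of 109, quantity demanded is 695 − 4·109 = 259.
Sellers supply 259 only when they receive ps with -299 + 3·ps = 259, i.e. ps = 186.
s = ps − pb = 186 − 109 = 77.

Required subsidy s = €77 per unit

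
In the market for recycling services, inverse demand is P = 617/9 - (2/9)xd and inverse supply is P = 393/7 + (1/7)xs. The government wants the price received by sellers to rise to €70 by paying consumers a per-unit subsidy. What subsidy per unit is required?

At a seller price of 70, quantity supplied is -393 + 7·70 = 97.
Buyers absorb 97 only when they pay Pb = 617/9 − (2/9)·97 = 47.
s = Ps − Pb = 70 − 47 = 23.

Required subsidy s = €23 per unit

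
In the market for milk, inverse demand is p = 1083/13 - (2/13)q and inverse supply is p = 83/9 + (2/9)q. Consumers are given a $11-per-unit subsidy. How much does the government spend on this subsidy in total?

Pre-subsidy: 1083/13 - (2/13)q = 83/9 + (2/9)q gives q* = 197 and p* = 53.
With the rebate, buyers effectively pay pb = ps − 11, where ps is the price sellers receive.
On the curves, pb = 1083/13 - (2/13)q and ps = 83/9 + (2/9)q; the wedge ps − pb = 11 gives 83/9 + (2/9)q − (1083/13 - (2/13)q) = 11, so q' = 226.25.
Then pb = 1083/13 − (2/13)·226.25 = 48.5 and ps = 83/9 + (2/9)·226.25 = 59.5.
Government outlay = subsidy × quantity = 11 × 226.25 = 2488.75.

Government cost = $2488.75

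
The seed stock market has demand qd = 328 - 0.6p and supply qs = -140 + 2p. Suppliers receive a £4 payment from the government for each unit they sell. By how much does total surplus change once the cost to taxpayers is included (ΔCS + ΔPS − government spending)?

Net change in total surplus = -48/13

Pre-subsidy: 328 - 0.6p = -140 + 2p gives p* = 180, q* = 220.
With the subsidy, sellers receive ps = pb + 4 for each unit, where pb is the price buyers pay.
Supply in terms of pb becomes qs = -140 + 2(pb + 4) = -132 + 2pb. Setting this equal to demand: 328 - 0.6pb = -132 + 2pb, so pb = 2300/13.
Sellers receive ps = 2300/13 + 4 = 2352/13; q' = 328 − 0.6·(2300/13) = 2884/13.
ΔCS = ½(220 + 2884/13)(180 − 2300/13) = 114880/169; ΔPS = ½(220 + 2884/13)(2352/13 − 180) = 34464/169.
Government spending = 4 × 2884/13 = 11536/13.
Net change = 114880/169 + 34464/169 − 11536/13 = -48/13. The loss equals the DWL triangle ½·4·24/13.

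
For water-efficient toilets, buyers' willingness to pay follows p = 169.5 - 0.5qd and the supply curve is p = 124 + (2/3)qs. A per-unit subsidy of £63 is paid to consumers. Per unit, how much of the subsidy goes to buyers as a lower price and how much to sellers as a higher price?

Buyers gain £27 per unit; sellers gain £36 per unit

Pre-subsidy: 169.5 - 0.5q = 124 + (2/3)q gives q* = 39 and p* = 150.
With the rebate, buyers effectively pay pb = ps − 63, where ps is the price sellers receive.
On the curves, pb = 169.5 - 0.5q and ps = 124 + (2/3)q; the wedge ps − pb = 63 gives 124 + (2/3)q − (169.5 - 0.5q) = 63, so q' = 93.
Then pb = 169.5 − 0.5·93 = 123 and ps = 124 + (2/3)·93 = 186.
Buyers' price falls by p* − pb = 150 − 123 = 27; sellers' price rises by ps − p* = 186 − 150 = 36.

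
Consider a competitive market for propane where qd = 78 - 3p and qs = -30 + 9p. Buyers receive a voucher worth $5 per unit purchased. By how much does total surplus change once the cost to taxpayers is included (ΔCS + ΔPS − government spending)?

Pre-subsidy: 78 - 3p = -30 + 9p gives p* = 9, q* = 51.
With the rebate, buyers effectively pay pb = ps − 5, where ps is the price sellers receive.
Demand in terms of ps becomes qd = 78 − 3(ps − 5) = 93 - 3ps. Setting this equal to supply: 93 - 3ps = -30 + 9ps, so ps = 10.25.
Buyers pay pb = 10.25 − 5 = 5.25; q' = -30 + 9·10.25 = 62.25.
ΔCS = ½(51 + 62.25)(9 − 5.25) = 212.34375; ΔPS = ½(51 + 62.25)(10.25 − 9) = 70.78125.
Government spending = 5 × 62.25 = 311.25.
Net change = 212.34375 + 70.78125 − 311.25 = -28.125. The loss equals the DWL triangle ½·5·11.25.

Net change in total surplus = -$28.125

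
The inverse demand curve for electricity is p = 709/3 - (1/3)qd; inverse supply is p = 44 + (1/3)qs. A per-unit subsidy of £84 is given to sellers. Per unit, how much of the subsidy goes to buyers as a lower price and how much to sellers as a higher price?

Pre-subsidy: 709/3 - (1/3)q = 44 + (1/3)q gives q* = 288.5 and p* = 841/6.
With the subsidy, sellers receive ps = pb + 84 for each unit, where pb is the price buyers pay.
On the curves, pb = 709/3 - (1/3)q and ps = 44 + (1/3)q; the wedge ps − pb = 84 gives 44 + (1/3)q − (709/3 - (1/3)q) = 84, so q' = 414.5.
Then pb = 709/3 − (1/3)·414.5 = 589/6 and ps = 44 + (1/3)·414.5 = 1093/6.
Buyers' price falls by p* − pb = 841/6 − 589/6 = 42; sellers' price rises by ps − p* = 1093/6 − 841/6 = 42.

Buyers gain £42 per unit; sellers gain £42 per unit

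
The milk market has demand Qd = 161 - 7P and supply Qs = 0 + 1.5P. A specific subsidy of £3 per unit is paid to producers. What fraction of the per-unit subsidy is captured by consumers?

Pre-subsidy: 161 - 7P = 0 + 1.5P gives P* = 322/17, Q* = 483/17.
With the subsidy, sellers receive Ps = Pb + 3 for each unit, where Pb is the price buyers pay.
Supply in terms of Pb becomes Qs = 0 + 1.5(Pb + 3) = 4.5 + 1.5Pb. Setting this equal to demand: 161 - 7Pb = 4.5 + 1.5Pb, so Pb = 313/17.
Sellers receive Ps = 313/17 + 3 = 364/17; Q' = 161 − 7·(313/17) = 546/17.
Buyers' price falls by P* − Pb = 322/17 − 313/17 = 9/17; sellers' price rises by Ps − P* = 364/17 − 322/17 = 42/17.
So consumers capture (9/17)/3 = 3/17 of each unit of subsidy.

Consumer share = 3/17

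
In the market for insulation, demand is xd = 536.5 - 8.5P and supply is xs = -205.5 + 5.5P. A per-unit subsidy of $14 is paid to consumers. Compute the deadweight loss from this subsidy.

Deadweight loss = $327.25

Pre-subsidy: 536.5 - 8.5P = -205.5 + 5.5P gives P* = 53, x* = 86.
With the rebate, buyers effectively pay Pb = Ps − 14, where Ps is the price sellers receive.
Demand in terms of Ps becomes xd = 536.5 − 8.5(Ps − 14) = 655.5 - 8.5Ps. Setting this equal to supply: 655.5 - 8.5Ps = -205.5 + 5.5Ps, so Ps = 61.5.
Buyers pay Pb = 61.5 − 14 = 47.5; x' = -205.5 + 5.5·61.5 = 132.75.
The subsidy expands output by 132.75 − 86 = 46.75 past the efficient level; on those units the gap between marginal cost and willingness to pay runs from 0 up to 14.
DWL = ½ × 14 × 46.75 = 327.25.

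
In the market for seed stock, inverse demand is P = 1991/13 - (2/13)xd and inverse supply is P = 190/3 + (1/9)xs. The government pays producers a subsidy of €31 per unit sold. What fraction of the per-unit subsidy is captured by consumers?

Pre-subsidy: 1991/13 - (2/13)x = 190/3 + (1/9)x gives x* = 339 and P* = 101.
With the subsidy, sellers receive Ps = Pb + 31 for each unit, where Pb is the price buyers pay.
On the curves, Pb = 1991/13 - (2/13)x and Ps = 190/3 + (1/9)x; the wedge Ps − Pb = 31 gives 190/3 + (1/9)x − (1991/13 - (2/13)x) = 31, so x' = 456.
Then Pb = 1991/13 − (2/13)·456 = 83 and Ps = 190/3 + (1/9)·456 = 114.
Buyers' price falls by P* − Pb = 101 − 83 = 18; sellers' price rises by Ps − P* = 114 − 101 = 13.
So consumers capture 18/31 = 18/31 of each unit of subsidy.

Consumer share = 18/31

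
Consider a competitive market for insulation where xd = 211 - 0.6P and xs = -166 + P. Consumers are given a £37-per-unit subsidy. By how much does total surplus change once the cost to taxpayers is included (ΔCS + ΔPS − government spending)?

Pre-subsidy: 211 - 0.6P = -166 + P gives P* = 235.625, x* = 69.625.
With the rebate, buyers effectively pay Pb = Ps − 37, where Ps is the price sellers receive.
Demand in terms of Ps becomes xd = 211 − 0.6(Ps − 37) = 233.2 - 0.6Ps. Setting this equal to supply: 233.2 - 0.6Ps = -166 + Ps, so Ps = 249.5.
Buyers pay Pb = 249.5 − 37 = 212.5; x' = -166 + 1·249.5 = 83.5.
ΔCS = ½(69.625 + 83.5)(235.625 − 212.5) = 1770.5078125; ΔPS = ½(69.625 + 83.5)(249.5 − 235.625) = 1062.3046875.
Government spending = 37 × 83.5 = 3089.5.
Net change = 1770.5078125 + 1062.3046875 − 3089.5 = -256.6875. The loss equals the DWL triangle ½·37·13.875.

Net change in total surplus = -£256.6875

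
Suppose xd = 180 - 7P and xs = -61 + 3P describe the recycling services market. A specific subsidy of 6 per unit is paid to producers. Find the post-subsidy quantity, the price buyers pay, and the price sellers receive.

x' = 23.9; buyers pay 22.3; sellers receive 28.3

Pre-subsidy: 180 - 7P = -61 + 3P gives P* = 24.1, x* = 11.3.
With the subsidy, sellers receive Ps = Pb + 6 for each unit, where Pb is the price buyers pay.
Supply in terms of Pb becomes xs = -61 + 3(Pb + 6) = -43 + 3Pb. Setting this equal to demand: 180 - 7Pb = -43 + 3Pb, so Pb = 22.3.
Sellers receive Ps = 22.3 + 6 = 28.3; x' = 180 − 7·22.3 = 23.9.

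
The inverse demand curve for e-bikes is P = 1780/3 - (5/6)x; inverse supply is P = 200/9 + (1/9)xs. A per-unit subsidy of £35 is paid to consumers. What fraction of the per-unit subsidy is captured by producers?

Pre-subsidy: 1780/3 - (5/6)x = 200/9 + (1/9)x gives x* = 10280/17 and P* = 1520/17.
With the rebate, buyers effectively pay Pb = Ps − 35, where Ps is the price sellers receive.
On the curves, Pb = 1780/3 - (5/6)x and Ps = 200/9 + (1/9)x; the wedge Ps − Pb = 35 gives 200/9 + (1/9)x − (1780/3 - (5/6)x) = 35, so x' = 10910/17.
Then Pb = 1780/3 − (5/6)·(10910/17) = 995/17 and Ps = 200/9 + (1/9)·(10910/17) = 1590/17.
Buyers' price falls by P* − Pb = 1520/17 − 995/17 = 525/17; sellers' price rises by Ps − P* = 1590/17 − 1520/17 = 70/17.
So producers capture (70/17)/35 = 2/17 of each unit of subsidy.

Producer share = 2/17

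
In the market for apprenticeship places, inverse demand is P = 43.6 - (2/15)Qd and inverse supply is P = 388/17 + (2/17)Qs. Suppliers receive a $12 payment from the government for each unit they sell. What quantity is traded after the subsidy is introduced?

Pre-subsidy: 43.6 - (2/15)Q = 388/17 + (2/17)Q gives Q* = 82.78125 and P* = 32.5625.
With the subsidy, sellers receive Ps = Pb + 12 for each unit, where Pb is the price buyers pay.
On the curves, Pb = 43.6 - (2/15)Q and Ps = 388/17 + (2/17)Q; the wedge Ps − Pb = 12 gives 388/17 + (2/17)Q − (43.6 - (2/15)Q) = 12, so Q' = 130.59375.
Then Pb = 43.6 − (2/15)·130.59375 = 26.1875 and Ps = 388/17 + (2/17)·130.59375 = 38.1875.

Q' = 130.59375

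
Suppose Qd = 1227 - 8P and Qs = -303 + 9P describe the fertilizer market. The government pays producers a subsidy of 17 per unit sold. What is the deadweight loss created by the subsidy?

Deadweight loss = 612

Pre-subsidy: 1227 - 8P = -303 + 9P gives P* = 90, Q* = 507.
With the subsidy, sellers receive Ps = Pb + 17 for each unit, where Pb is the price buyers pay.
Supply in terms of Pb becomes Qs = -303 + 9(Pb + 17) = -150 + 9Pb. Setting this equal to demand: 1227 - 8Pb = -150 + 9Pb, so Pb = 81.
Sellers receive Ps = 81 + 17 = 98; Q' = 1227 − 8·81 = 579.
The subsidy expands output by 579 − 507 = 72 past the efficient level; on those units the gap between marginal cost and willingness to pay runs from 0 up to 17.
DWL = ½ × 17 × 72 = 612.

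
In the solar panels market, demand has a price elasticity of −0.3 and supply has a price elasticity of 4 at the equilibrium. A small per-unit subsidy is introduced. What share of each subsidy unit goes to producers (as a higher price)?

For a small subsidy around the equilibrium, the benefit split depends on the relative slopes, which at a point are proportional to the elasticities.
Buyer share = εs/(εs + |εd|) = 4/(4 + 0.3) = 40/43; seller share = |εd|/(εs + |εd|) = 3/43.
So producers capture 3/43 of the subsidy.

Producer share = 3/43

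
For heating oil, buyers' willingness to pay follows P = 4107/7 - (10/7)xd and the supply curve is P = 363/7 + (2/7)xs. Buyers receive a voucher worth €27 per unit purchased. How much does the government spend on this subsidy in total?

Government cost = €8849.25

Pre-subsidy: 4107/7 - (10/7)x = 363/7 + (2/7)x gives x* = 312 and P* = 141.
With the rebate, buyers effectively pay Pb = Ps − 27, where Ps is the price sellers receive.
On the curves, Pb = 4107/7 - (10/7)x and Ps = 363/7 + (2/7)x; the wedge Ps − Pb = 27 gives 363/7 + (2/7)x − (4107/7 - (10/7)x) = 27, so x' = 327.75.
Then Pb = 4107/7 − (10/7)·327.75 = 118.5 and Ps = 363/7 + (2/7)·327.75 = 145.5.
Government outlay = subsidy × quantity = 27 × 327.75 = 8849.25.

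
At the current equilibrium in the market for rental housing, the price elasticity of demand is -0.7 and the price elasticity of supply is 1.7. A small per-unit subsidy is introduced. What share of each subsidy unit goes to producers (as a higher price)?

Producer share = 7/24

For a small subsidy around the equilibrium, the benefit split depends on the relative slopes, which at a point are proportional to the elasticities.
Buyer share = εs/(εs + |εd|) = 1.7/(1.7 + 0.7) = 17/24; seller share = |εd|/(εs + |εd|) = 7/24.
So producers capture 7/24 of the subsidy.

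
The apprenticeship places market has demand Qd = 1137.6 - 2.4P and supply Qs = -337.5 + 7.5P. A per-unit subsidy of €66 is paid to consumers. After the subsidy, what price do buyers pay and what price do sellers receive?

Pre-subsidy: 1137.6 - 2.4P = -337.5 + 7.5P gives P* = 149, Q* = 780.
With the rebate, buyers effectively pay Pb = Ps − 66, where Ps is the price sellers receive.
Demand in terms of Ps becomes Qd = 1137.6 − 2.4(Ps − 66) = 1296 - 2.4Ps. Setting this equal to supply: 1296 - 2.4Ps = -337.5 + 7.5Ps, so Ps = 165.
Buyers pay Pb = 165 − 66 = 99; Q' = -337.5 + 7.5·165 = 900.

Buyers pay €99; sellers receive €165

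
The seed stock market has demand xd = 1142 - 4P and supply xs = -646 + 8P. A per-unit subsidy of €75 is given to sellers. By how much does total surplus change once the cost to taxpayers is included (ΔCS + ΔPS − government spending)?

Pre-subsidy: 1142 - 4P = -646 + 8P gives P* = 149, x* = 546.
With the subsidy, sellers receive Ps = Pb + 75 for each unit, where Pb is the price buyers pay.
Supply in terms of Pb becomes xs = -646 + 8(Pb + 75) = -46 + 8Pb. Setting this equal to demand: 1142 - 4Pb = -46 + 8Pb, so Pb = 99.
Sellers receive Ps = 99 + 75 = 174; x' = 1142 − 4·99 = 746.
ΔCS = ½(546 + 746)(149 − 99) = 32300; ΔPS = ½(546 + 746)(174 − 149) = 16150.
Government spending = 75 × 746 = 55950.
Net change = 32300 + 16150 − 55950 = -7500. The loss equals the DWL triangle ½·75·200.

Net change in total surplus = -€7500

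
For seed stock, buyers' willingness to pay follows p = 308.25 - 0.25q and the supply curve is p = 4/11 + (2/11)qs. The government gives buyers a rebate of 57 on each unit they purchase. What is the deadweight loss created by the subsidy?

Pre-subsidy: 308.25 - 0.25q = 4/11 + (2/11)q gives q* = 713 and p* = 130.
With the rebate, buyers effectively pay pb = ps − 57, where ps is the price sellers receive.
On the curves, pb = 308.25 - 0.25q and ps = 4/11 + (2/11)q; the wedge ps − pb = 57 gives 4/11 + (2/11)q − (308.25 - 0.25q) = 57, so q' = 845.
Then pb = 308.25 − 0.25·845 = 97 and ps = 4/11 + (2/11)·845 = 154.
The subsidy expands output by 845 − 713 = 132 past the efficient level; on those units the gap between marginal cost and willingness to pay runs from 0 up to 57.
DWL = ½ × 57 × 132 = 3762.

Deadweight loss = 3762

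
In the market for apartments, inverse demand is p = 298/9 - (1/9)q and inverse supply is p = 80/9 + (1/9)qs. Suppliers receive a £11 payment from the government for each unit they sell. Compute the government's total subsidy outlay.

Pre-subsidy: 298/9 - (1/9)q = 80/9 + (1/9)q gives q* = 109 and p* = 21.
With the subsidy, sellers receive ps = pb + 11 for each unit, where pb is the price buyers pay.
On the curves, pb = 298/9 - (1/9)q and ps = 80/9 + (1/9)q; the wedge ps − pb = 11 gives 80/9 + (1/9)q − (298/9 - (1/9)q) = 11, so q' = 158.5.
Then pb = 298/9 − (1/9)·158.5 = 15.5 and ps = 80/9 + (1/9)·158.5 = 26.5.
Government outlay = subsidy × quantity = 11 × 158.5 = 1743.5.

Government cost = £1743.5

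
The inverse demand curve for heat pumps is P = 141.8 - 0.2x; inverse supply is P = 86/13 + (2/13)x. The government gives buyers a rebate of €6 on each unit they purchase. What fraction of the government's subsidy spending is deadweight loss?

Pre-subsidy: 141.8 - 0.2x = 86/13 + (2/13)x gives x* = 8787/23 and P* = 1504/23.
With the rebate, buyers effectively pay Pb = Ps − 6, where Ps is the price sellers receive.
On the curves, Pb = 141.8 - 0.2x and Ps = 86/13 + (2/13)x; the wedge Ps − Pb = 6 gives 86/13 + (2/13)x − (141.8 - 0.2x) = 6, so x' = 399.
Then Pb = 141.8 − 0.2·399 = 62 and Ps = 86/13 + (2/13)·399 = 68.
ΔCS = ½(8787/23 + 399)(1504/23 − 62) = 700596/529; ΔPS = ½(8787/23 + 399)(68 − 1504/23) = 538920/529.
Government spending = 6 × 399 = 2394.
DWL = ½ × 6 × (399 − 8787/23) = 1170/23; fraction = (1170/23) / 2394 = 65/3059.

DWL / government spending = 65/3059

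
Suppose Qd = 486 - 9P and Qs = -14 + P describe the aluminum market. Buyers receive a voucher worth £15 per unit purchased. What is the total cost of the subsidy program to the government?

Government cost = £742.5

Pre-subsidy: 486 - 9P = -14 + P gives P* = 50, Q* = 36.
With the rebate, buyers effectively pay Pb = Ps − 15, where Ps is the price sellers receive.
Demand in terms of Ps becomes Qd = 486 − 9(Ps − 15) = 621 - 9Ps. Setting this equal to supply: 621 - 9Ps = -14 + Ps, so Ps = 63.5.
Buyers pay Pb = 63.5 − 15 = 48.5; Q' = -14 + 1·63.5 = 49.5.
Government outlay = subsidy × quantity = 15 × 49.5 = 742.5.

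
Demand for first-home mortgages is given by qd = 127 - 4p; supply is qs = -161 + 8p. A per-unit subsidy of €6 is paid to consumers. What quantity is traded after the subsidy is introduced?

q' = 47

Pre-subsidy: 127 - 4p = -161 + 8p gives p* = 24, q* = 31.
With the rebate, buyers effectively pay pb = ps − 6, where ps is the price sellers receive.
Demand in terms of ps becomes qd = 127 − 4(ps − 6) = 151 - 4ps. Setting this equal to supply: 151 - 4ps = -161 + 8ps, so ps = 26.
Buyers pay pb = 26 − 6 = 20; q' = -161 + 8·26 = 47.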